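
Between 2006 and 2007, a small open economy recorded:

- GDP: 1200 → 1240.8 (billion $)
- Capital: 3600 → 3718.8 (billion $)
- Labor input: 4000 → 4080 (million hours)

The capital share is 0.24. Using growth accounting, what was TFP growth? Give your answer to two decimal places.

GDP growth = (1240.8 − 1200) / 1200 = 3.4%.
Capital growth = (3718.8 − 3600) / 3600 = 3.3%.
Labor input growth = (4080 − 4000) / 4000 = 2%.
Labor's share = 1 − 0.24 = 0.76.
Capital: 0.24 × 3.3 = 0.792 pp.
Labor input: 0.76 × 2 = 1.52 pp.
TFP growth = 3.4 − 2.312 = 1.088%.

1.09%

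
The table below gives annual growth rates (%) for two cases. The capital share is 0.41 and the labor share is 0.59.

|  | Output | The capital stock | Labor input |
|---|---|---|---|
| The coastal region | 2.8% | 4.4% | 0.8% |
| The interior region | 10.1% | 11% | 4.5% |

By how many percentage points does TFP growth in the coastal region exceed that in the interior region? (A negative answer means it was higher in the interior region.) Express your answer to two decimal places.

-2.41 percentage points

Labor's share = 1 − 0.41 = 0.59.
The coastal region: TFP = 2.8 − 1.804 − 0.472 = 0.524%.
The interior region: TFP = 10.1 − 4.51 − 2.655 = 2.935%.
Difference = 0.524 − (2.935) = -2.411 pp.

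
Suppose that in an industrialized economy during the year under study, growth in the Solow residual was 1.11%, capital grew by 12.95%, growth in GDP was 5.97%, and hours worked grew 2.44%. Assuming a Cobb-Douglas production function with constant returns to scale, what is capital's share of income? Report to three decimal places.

gY = gA + α·gK + (1−α)·gL, so gY − gA − gL = α(gK − gL).
5.97 − 1.11 − 2.44 = α × (12.95 − 2.44).
2.42 = 10.51 α, so α = 0.23026.

Capital's share of income is 0.230.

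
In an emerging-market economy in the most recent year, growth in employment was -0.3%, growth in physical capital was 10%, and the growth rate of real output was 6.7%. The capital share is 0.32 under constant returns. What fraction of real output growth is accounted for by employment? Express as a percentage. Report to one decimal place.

Labor's share = 1 − 0.32 = 0.68.
Employment contributed 0.68 × (-0.3) = -0.204 pp.
Share of growth = -0.204 / 6.7 × 100 = -3.045%.

Employment accounted for -3.0% of growth.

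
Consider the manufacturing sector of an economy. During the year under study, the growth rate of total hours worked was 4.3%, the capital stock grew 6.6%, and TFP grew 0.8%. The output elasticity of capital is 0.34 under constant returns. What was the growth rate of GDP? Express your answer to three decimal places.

5.882%

Labor's share = 1 − 0.34 = 0.66.
The capital stock: 0.34 × 6.6 = 2.244 pp.
Total hours worked: 0.66 × 4.3 = 2.838 pp.
Output growth = 0.8 + 5.082 = 5.882%.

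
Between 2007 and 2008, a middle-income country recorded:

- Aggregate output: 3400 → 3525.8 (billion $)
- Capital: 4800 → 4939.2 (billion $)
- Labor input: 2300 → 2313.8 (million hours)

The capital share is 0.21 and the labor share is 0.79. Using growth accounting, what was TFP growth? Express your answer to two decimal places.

TFP grew 2.62%.

Aggregate output growth = (3525.8 − 3400) / 3400 = 3.7%.
Capital growth = (4939.2 − 4800) / 4800 = 2.9%.
Labor input growth = (2313.8 − 2300) / 2300 = 0.6%.
Labor's share = 1 − 0.21 = 0.79.
Capital: 0.21 × 2.9 = 0.609 pp.
Labor input: 0.79 × 0.6 = 0.474 pp.
TFP growth = 3.7 − 1.083 = 2.617%.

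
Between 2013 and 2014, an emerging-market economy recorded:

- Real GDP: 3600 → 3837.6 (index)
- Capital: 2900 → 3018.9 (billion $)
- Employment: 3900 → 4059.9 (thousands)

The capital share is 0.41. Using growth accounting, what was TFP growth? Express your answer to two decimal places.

2.50%

Real GDP growth = (3837.6 − 3600) / 3600 = 6.6%.
Capital growth = (3018.9 − 2900) / 2900 = 4.1%.
Employment growth = (4059.9 − 3900) / 3900 = 4.1%.
Labor's share = 1 − 0.41 = 0.59.
Capital: 0.41 × 4.1 = 1.681 pp.
Employment: 0.59 × 4.1 = 2.419 pp.
TFP growth = 6.6 − 4.1 = 2.5%.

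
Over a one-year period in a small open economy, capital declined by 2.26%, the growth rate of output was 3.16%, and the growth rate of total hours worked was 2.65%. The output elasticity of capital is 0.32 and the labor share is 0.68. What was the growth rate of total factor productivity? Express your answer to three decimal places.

Total factor productivity growth was 2.081%.

Labor's share = 1 − 0.32 = 0.68.
Capital: 0.32 × (-2.26) = -0.7232 pp.
Total hours worked: 0.68 × 2.65 = 1.802 pp.
TFP growth = 3.16 − 1.0788 = 2.0812%.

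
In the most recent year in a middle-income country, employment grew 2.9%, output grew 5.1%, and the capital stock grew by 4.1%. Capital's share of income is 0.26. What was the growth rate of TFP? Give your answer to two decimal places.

1.89%

Labor's share = 1 − 0.26 = 0.74.
The capital stock: 0.26 × 4.1 = 1.066 pp.
Employment: 0.74 × 2.9 = 2.146 pp.
TFP growth = 5.1 − 3.212 = 1.888%.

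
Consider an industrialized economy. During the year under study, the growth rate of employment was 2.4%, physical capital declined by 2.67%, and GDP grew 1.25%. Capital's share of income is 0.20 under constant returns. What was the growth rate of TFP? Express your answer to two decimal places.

-0.14%

Labor's share = 1 − 0.2 = 0.8.
Physical capital: 0.2 × (-2.67) = -0.534 pp.
Employment: 0.8 × 2.4 = 1.92 pp.
TFP growth = 1.25 − 1.386 = -0.136%.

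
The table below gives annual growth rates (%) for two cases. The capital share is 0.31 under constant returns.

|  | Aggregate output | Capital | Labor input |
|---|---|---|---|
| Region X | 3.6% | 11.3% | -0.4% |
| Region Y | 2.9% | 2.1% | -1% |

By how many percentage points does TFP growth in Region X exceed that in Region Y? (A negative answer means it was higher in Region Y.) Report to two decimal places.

Labor's share = 1 − 0.31 = 0.69.
Region X: TFP = 3.6 − 3.503 + 0.276 = 0.373%.
Region Y: TFP = 2.9 − 0.651 + 0.69 = 2.939%.
Difference = 0.373 − (2.939) = -2.566 pp.

-2.57 percentage points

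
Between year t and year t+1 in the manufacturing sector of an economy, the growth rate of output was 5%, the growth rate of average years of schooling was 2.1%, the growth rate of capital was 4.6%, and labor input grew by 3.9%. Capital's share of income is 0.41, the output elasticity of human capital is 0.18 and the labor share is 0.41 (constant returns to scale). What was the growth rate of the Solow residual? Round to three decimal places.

Labor's share = 1 − 0.41 − 0.18 = 0.41.
Capital: 0.41 × 4.6 = 1.886 pp.
Average years of schooling: 0.18 × 2.1 = 0.378 pp.
Labor input: 0.41 × 3.9 = 1.599 pp.
TFP growth = 5 − 3.863 = 1.137%.

1.137%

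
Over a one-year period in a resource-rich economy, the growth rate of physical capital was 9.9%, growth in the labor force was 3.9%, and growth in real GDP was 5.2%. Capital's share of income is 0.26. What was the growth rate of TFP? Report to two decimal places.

-0.26%

Labor's share = 1 − 0.26 = 0.74.
Physical capital: 0.26 × 9.9 = 2.574 pp.
The labor force: 0.74 × 3.9 = 2.886 pp.
TFP growth = 5.2 − 5.46 = -0.26%.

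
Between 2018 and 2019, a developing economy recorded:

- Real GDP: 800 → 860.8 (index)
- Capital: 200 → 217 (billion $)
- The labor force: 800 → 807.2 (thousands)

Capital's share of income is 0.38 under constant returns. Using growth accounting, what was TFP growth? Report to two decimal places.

3.81%

Real GDP growth = (860.8 − 800) / 800 = 7.6%.
Capital growth = (217 − 200) / 200 = 8.5%.
The labor force growth = (807.2 − 800) / 800 = 0.9%.
Labor's share = 1 − 0.38 = 0.62.
Capital: 0.38 × 8.5 = 3.23 pp.
The labor force: 0.62 × 0.9 = 0.558 pp.
TFP growth = 7.6 − 3.788 = 3.812%.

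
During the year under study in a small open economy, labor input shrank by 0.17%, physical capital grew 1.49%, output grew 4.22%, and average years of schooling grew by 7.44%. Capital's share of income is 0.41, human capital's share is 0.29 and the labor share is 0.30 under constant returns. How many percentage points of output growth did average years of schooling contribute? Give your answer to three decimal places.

2.158 pp

Contribution = share × growth = 0.29 × 7.44 = 2.1576 pp.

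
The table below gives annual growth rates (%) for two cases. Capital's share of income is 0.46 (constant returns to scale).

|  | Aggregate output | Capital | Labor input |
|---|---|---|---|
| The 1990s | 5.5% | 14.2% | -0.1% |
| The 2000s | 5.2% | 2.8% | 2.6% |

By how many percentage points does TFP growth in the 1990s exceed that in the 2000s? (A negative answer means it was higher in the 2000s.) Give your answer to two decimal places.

-3.49 percentage points

Labor's share = 1 − 0.46 = 0.54.
The 1990s: TFP = 5.5 − 6.532 + 0.054 = -0.978%.
The 2000s: TFP = 5.2 − 1.288 − 1.404 = 2.508%.
Difference = -0.978 − (2.508) = -3.486 pp.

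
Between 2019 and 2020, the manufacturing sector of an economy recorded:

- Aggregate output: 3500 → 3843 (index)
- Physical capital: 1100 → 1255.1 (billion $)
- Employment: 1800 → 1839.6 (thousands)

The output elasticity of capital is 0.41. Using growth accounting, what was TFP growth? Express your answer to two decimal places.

2.72%

Aggregate output growth = (3843 − 3500) / 3500 = 9.8%.
Physical capital growth = (1255.1 − 1100) / 1100 = 14.1%.
Employment growth = (1839.6 − 1800) / 1800 = 2.2%.
Labor's share = 1 − 0.41 = 0.59.
Physical capital: 0.41 × 14.1 = 5.781 pp.
Employment: 0.59 × 2.2 = 1.298 pp.
TFP growth = 9.8 − 7.079 = 2.721%.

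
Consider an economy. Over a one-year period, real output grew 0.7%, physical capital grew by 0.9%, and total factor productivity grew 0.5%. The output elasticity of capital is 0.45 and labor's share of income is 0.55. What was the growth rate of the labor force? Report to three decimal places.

-0.373%

Labor's share = 1 − 0.45 = 0.55.
gY = gA + 0.45×0.9 + 0.55×g.
0.55×g = 0.7 − 0.5 − 0.405 = -0.205.
g = -0.205 / 0.55 = -0.37273%.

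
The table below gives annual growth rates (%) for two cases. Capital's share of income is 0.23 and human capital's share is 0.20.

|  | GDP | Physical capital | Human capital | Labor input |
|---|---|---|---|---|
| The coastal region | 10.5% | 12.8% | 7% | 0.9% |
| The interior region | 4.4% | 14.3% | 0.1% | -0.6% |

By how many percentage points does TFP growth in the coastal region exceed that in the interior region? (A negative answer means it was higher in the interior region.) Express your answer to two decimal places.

4.21 percentage points

Labor's share = 1 − 0.23 − 0.2 = 0.57.
The coastal region: TFP = 10.5 − 2.944 − 1.4 − 0.513 = 5.643%.
The interior region: TFP = 4.4 − 3.289 − 0.02 + 0.342 = 1.433%.
Difference = 5.643 − (1.433) = 4.21 pp.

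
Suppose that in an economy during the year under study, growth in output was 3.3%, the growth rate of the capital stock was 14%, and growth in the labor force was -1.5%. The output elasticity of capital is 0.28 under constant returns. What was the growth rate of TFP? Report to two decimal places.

Labor's share = 1 − 0.28 = 0.72.
The capital stock: 0.28 × 14 = 3.92 pp.
The labor force: 0.72 × (-1.5) = -1.08 pp.
TFP growth = 3.3 − 2.84 = 0.46%.

TFP growth was 0.46%.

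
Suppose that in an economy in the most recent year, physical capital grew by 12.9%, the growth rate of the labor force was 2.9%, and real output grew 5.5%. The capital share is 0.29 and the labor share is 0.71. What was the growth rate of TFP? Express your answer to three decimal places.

Labor's share = 1 − 0.29 = 0.71.
Physical capital: 0.29 × 12.9 = 3.741 pp.
The labor force: 0.71 × 2.9 = 2.059 pp.
TFP growth = 5.5 − 5.8 = -0.3%.

-0.300%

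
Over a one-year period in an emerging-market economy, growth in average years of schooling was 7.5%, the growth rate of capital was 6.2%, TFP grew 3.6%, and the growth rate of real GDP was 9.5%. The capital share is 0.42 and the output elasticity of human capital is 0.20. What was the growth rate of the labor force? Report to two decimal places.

Labor's share = 1 − 0.42 − 0.2 = 0.38.
gY = gA + 0.42×6.2 + 0.2×7.5 + 0.38×g.
0.38×g = 9.5 − 3.6 − 4.104 = 1.796.
g = 1.796 / 0.38 = 4.7263%.

The labor force growth was 4.73%.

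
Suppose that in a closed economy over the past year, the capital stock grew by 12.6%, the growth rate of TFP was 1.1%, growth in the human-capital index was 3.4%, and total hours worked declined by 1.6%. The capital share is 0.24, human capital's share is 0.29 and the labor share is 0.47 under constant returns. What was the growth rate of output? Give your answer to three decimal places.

Labor's share = 1 − 0.24 − 0.29 = 0.47.
The capital stock: 0.24 × 12.6 = 3.024 pp.
The human-capital index: 0.29 × 3.4 = 0.986 pp.
Total hours worked: 0.47 × (-1.6) = -0.752 pp.
Output growth = 1.1 + 3.258 = 4.358%.

Output growth was 4.358%.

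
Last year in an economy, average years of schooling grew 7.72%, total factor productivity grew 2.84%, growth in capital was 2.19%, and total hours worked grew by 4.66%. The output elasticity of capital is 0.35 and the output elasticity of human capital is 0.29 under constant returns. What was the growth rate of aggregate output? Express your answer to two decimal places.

Labor's share = 1 − 0.35 − 0.29 = 0.36.
Capital: 0.35 × 2.19 = 0.7665 pp.
Average years of schooling: 0.29 × 7.72 = 2.2388 pp.
Total hours worked: 0.36 × 4.66 = 1.6776 pp.
Output growth = 2.84 + 4.6829 = 7.5229%.

Aggregate output growth was 7.52%.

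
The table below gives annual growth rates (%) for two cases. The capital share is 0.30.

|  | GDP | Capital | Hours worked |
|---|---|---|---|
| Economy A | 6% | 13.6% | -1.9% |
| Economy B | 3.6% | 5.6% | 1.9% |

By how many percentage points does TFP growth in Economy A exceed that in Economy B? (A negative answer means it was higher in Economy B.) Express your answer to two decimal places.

2.66 percentage points

Labor's share = 1 − 0.3 = 0.7.
Economy A: TFP = 6 − 4.08 + 1.33 = 3.25%.
Economy B: TFP = 3.6 − 1.68 − 1.33 = 0.59%.
Difference = 3.25 − (0.59) = 2.66 pp.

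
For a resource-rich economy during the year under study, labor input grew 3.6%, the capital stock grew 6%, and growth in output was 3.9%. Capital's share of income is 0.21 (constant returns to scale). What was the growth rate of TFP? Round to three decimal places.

Labor's share = 1 − 0.21 = 0.79.
The capital stock: 0.21 × 6 = 1.26 pp.
Labor input: 0.79 × 3.6 = 2.844 pp.
TFP growth = 3.9 − 4.104 = -0.204%.

-0.204%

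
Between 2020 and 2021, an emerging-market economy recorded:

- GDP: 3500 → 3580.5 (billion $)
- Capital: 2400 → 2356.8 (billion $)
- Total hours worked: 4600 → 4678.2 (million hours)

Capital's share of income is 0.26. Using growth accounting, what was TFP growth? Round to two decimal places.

TFP grew 1.51%.

GDP growth = (3580.5 − 3500) / 3500 = 2.3%.
Capital growth = (2356.8 − 2400) / 2400 = -1.8%.
Total hours worked growth = (4678.2 − 4600) / 4600 = 1.7%.
Labor's share = 1 − 0.26 = 0.74.
Capital: 0.26 × (-1.8) = -0.468 pp.
Total hours worked: 0.74 × 1.7 = 1.258 pp.
TFP growth = 2.3 − 0.79 = 1.51%.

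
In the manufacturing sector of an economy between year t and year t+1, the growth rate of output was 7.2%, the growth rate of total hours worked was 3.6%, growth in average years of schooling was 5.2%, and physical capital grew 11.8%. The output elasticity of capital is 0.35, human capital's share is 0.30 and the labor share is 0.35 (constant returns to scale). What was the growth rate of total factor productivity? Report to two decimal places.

Labor's share = 1 − 0.35 − 0.3 = 0.35.
Physical capital: 0.35 × 11.8 = 4.13 pp.
Average years of schooling: 0.3 × 5.2 = 1.56 pp.
Total hours worked: 0.35 × 3.6 = 1.26 pp.
TFP growth = 7.2 − 6.95 = 0.25%.

0.25%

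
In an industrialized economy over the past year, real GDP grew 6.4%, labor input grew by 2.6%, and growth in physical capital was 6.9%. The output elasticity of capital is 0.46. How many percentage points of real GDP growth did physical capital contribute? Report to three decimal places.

Contribution = share × growth = 0.46 × 6.9 = 3.174 pp.

3.174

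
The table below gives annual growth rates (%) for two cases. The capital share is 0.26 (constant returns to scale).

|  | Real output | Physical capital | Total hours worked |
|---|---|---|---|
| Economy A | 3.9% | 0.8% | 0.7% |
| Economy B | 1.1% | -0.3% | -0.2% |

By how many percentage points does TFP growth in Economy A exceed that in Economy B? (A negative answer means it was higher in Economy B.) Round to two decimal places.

1.85 percentage points

Labor's share = 1 − 0.26 = 0.74.
Economy A: TFP = 3.9 − 0.208 − 0.518 = 3.174%.
Economy B: TFP = 1.1 + 0.078 + 0.148 = 1.326%.
Difference = 3.174 − (1.326) = 1.848 pp.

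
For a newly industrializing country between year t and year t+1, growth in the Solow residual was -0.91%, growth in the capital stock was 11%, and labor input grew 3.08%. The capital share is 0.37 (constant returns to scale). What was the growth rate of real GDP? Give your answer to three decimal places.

Labor's share = 1 − 0.37 = 0.63.
The capital stock: 0.37 × 11 = 4.07 pp.
Labor input: 0.63 × 3.08 = 1.9404 pp.
Output growth = -0.91 + 6.0104 = 5.1004%.

5.100%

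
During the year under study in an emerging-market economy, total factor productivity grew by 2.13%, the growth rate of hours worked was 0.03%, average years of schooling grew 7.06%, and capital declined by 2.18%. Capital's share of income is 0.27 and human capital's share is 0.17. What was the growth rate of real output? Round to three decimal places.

Labor's share = 1 − 0.27 − 0.17 = 0.56.
Capital: 0.27 × (-2.18) = -0.5886 pp.
Average years of schooling: 0.17 × 7.06 = 1.2002 pp.
Hours worked: 0.56 × 0.03 = 0.0168 pp.
Output growth = 2.13 + 0.6284 = 2.7584%.

2.758%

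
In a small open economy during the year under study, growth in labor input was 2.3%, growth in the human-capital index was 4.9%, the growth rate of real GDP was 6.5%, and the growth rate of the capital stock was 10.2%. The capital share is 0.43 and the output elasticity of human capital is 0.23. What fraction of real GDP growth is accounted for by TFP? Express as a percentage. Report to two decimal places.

TFP accounted for 3.15% of growth.

Labor's share = 1 − 0.43 − 0.23 = 0.34.
The capital stock: 0.43 × 10.2 = 4.386 pp.
The human-capital index: 0.23 × 4.9 = 1.127 pp.
Labor input: 0.34 × 2.3 = 0.782 pp.
TFP growth = 6.5 − 6.295 = 0.205%.
TFP share of growth = 0.205 / 6.5 × 100 = 3.1538%.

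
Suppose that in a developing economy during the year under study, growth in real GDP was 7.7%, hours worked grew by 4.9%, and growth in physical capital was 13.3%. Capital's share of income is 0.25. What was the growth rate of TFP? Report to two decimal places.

Labor's share = 1 − 0.25 = 0.75.
Physical capital: 0.25 × 13.3 = 3.325 pp.
Hours worked: 0.75 × 4.9 = 3.675 pp.
TFP growth = 7.7 − 7 = 0.7%.

TFP growth was 0.70%.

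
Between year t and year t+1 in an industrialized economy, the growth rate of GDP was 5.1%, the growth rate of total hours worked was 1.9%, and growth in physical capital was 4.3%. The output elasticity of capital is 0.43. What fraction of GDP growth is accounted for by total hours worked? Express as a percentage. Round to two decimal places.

Total hours worked accounted for 21.24% of growth.

Labor's share = 1 − 0.43 = 0.57.
Total hours worked contributed 0.57 × 1.9 = 1.083 pp.
Share of growth = 1.083 / 5.1 × 100 = 21.2353%.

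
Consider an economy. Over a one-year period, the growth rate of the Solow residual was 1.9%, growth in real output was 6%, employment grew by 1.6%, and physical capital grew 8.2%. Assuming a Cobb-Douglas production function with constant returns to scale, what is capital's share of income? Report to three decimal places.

gY = gA + α·gK + (1−α)·gL, so gY − gA − gL = α(gK − gL).
6 − 1.9 − 1.6 = α × (8.2 − 1.6).
2.5 = 6.6 α, so α = 0.37879.

α = 0.379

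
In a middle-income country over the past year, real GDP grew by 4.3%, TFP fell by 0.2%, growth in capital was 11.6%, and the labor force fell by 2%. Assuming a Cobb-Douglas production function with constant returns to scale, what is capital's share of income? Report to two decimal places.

gY = gA + α·gK + (1−α)·gL, so gY − gA − gL = α(gK − gL).
4.3 + 0.2 + 2 = α × (11.6 − (-2)).
6.5 = 13.6 α, so α = 0.4779.

α = 0.48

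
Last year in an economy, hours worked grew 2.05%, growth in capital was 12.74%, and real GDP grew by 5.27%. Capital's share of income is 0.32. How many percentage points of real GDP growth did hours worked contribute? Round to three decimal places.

Labor's share = 1 − 0.32 = 0.68.
Contribution = share × growth = 0.68 × 2.05 = 1.394 pp.

1.394 pp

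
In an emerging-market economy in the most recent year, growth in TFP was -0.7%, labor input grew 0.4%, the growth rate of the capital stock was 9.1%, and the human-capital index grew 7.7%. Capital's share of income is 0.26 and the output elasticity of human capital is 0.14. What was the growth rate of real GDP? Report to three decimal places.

Real GDP grew 2.984%.

Labor's share = 1 − 0.26 − 0.14 = 0.6.
The capital stock: 0.26 × 9.1 = 2.366 pp.
The human-capital index: 0.14 × 7.7 = 1.078 pp.
Labor input: 0.6 × 0.4 = 0.24 pp.
Output growth = -0.7 + 3.684 = 2.984%.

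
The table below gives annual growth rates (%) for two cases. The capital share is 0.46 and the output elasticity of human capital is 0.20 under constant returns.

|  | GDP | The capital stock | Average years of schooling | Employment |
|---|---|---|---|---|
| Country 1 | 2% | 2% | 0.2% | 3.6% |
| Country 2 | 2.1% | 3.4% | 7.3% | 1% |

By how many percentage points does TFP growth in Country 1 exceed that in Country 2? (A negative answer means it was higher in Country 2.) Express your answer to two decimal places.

Labor's share = 1 − 0.46 − 0.2 = 0.34.
Country 1: TFP = 2 − 0.92 − 0.04 − 1.224 = -0.184%.
Country 2: TFP = 2.1 − 1.564 − 1.46 − 0.34 = -1.264%.
Difference = -0.184 − (-1.264) = 1.08 pp.

1.08 percentage points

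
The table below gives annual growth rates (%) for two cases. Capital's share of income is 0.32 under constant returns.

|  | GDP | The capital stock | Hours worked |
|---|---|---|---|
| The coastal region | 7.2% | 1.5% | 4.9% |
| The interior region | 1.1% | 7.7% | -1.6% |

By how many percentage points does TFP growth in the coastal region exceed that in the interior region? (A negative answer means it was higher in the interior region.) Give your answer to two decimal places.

3.66 percentage points

Labor's share = 1 − 0.32 = 0.68.
The coastal region: TFP = 7.2 − 0.48 − 3.332 = 3.388%.
The interior region: TFP = 1.1 − 2.464 + 1.088 = -0.276%.
Difference = 3.388 − (-0.276) = 3.664 pp.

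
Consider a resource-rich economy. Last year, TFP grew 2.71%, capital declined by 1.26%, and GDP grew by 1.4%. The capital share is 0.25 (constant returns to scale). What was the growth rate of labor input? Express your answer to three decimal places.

-1.327%

Labor's share = 1 − 0.25 = 0.75.
gY = gA + 0.25×(-1.26) + 0.75×g.
0.75×g = 1.4 − 2.71 + 0.315 = -0.995.
g = -0.995 / 0.75 = -1.32667%.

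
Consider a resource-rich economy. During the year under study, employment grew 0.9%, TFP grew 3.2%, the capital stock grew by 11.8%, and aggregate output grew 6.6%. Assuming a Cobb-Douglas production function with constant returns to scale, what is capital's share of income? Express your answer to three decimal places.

gY = gA + α·gK + (1−α)·gL, so gY − gA − gL = α(gK − gL).
6.6 − 3.2 − 0.9 = α × (11.8 − 0.9).
2.5 = 10.9 α, so α = 0.22936.

α = 0.229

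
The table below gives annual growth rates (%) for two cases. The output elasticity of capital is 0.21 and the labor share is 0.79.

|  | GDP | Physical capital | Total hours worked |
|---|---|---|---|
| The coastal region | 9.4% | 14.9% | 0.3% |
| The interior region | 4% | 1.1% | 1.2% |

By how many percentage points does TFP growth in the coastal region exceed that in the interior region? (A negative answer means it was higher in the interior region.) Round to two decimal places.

3.21 percentage points

Labor's share = 1 − 0.21 = 0.79.
The coastal region: TFP = 9.4 − 3.129 − 0.237 = 6.034%.
The interior region: TFP = 4 − 0.231 − 0.948 = 2.821%.
Difference = 6.034 − (2.821) = 3.213 pp.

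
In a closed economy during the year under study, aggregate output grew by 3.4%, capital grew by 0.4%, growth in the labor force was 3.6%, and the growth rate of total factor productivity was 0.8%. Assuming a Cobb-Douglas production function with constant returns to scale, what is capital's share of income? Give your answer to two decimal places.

gY = gA + α·gK + (1−α)·gL, so gY − gA − gL = α(gK − gL).
3.4 − 0.8 − 3.6 = α × (0.4 − 3.6).
-1 = -3.2 α, so α = 0.3125.

0.31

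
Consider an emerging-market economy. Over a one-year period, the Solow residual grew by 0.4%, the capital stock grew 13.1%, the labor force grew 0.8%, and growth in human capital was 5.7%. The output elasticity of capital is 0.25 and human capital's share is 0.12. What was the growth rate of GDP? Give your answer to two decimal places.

Labor's share = 1 − 0.25 − 0.12 = 0.63.
The capital stock: 0.25 × 13.1 = 3.275 pp.
Human capital: 0.12 × 5.7 = 0.684 pp.
The labor force: 0.63 × 0.8 = 0.504 pp.
Output growth = 0.4 + 4.463 = 4.863%.

4.86%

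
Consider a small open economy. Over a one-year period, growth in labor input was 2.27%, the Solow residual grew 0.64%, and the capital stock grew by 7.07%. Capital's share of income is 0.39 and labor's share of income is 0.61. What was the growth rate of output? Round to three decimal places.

4.782%

Labor's share = 1 − 0.39 = 0.61.
The capital stock: 0.39 × 7.07 = 2.7573 pp.
Labor input: 0.61 × 2.27 = 1.3847 pp.
Output growth = 0.64 + 4.142 = 4.782%.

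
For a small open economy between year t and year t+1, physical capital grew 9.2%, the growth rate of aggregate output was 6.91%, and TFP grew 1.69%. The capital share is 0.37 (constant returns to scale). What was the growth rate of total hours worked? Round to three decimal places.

Labor's share = 1 − 0.37 = 0.63.
gY = gA + 0.37×9.2 + 0.63×g.
0.63×g = 6.91 − 1.69 − 3.404 = 1.816.
g = 1.816 / 0.63 = 2.88254%.

2.883%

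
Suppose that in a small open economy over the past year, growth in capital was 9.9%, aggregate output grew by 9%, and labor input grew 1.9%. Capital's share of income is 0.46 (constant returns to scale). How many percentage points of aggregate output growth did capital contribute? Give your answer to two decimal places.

4.55 pp

Contribution = share × growth = 0.46 × 9.9 = 4.554 pp.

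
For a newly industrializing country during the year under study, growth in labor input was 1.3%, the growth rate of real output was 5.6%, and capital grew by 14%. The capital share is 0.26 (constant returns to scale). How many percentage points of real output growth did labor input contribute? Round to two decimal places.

Labor's share = 1 − 0.26 = 0.74.
Contribution = share × growth = 0.74 × 1.3 = 0.962 pp.

0.96 pp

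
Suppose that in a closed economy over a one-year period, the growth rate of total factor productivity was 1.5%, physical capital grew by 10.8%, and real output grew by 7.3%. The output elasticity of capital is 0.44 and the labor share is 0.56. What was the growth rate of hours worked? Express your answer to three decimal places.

Labor's share = 1 − 0.44 = 0.56.
gY = gA + 0.44×10.8 + 0.56×g.
0.56×g = 7.3 − 1.5 − 4.752 = 1.048.
g = 1.048 / 0.56 = 1.87143%.

1.871%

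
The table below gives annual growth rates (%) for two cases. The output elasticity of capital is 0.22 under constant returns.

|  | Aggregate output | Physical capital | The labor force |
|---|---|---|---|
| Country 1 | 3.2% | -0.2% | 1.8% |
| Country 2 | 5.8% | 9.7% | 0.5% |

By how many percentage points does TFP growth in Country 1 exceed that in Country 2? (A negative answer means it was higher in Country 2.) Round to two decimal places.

-1.44 percentage points

Labor's share = 1 − 0.22 = 0.78.
Country 1: TFP = 3.2 + 0.044 − 1.404 = 1.84%.
Country 2: TFP = 5.8 − 2.134 − 0.39 = 3.276%.
Difference = 1.84 − (3.276) = -1.436 pp.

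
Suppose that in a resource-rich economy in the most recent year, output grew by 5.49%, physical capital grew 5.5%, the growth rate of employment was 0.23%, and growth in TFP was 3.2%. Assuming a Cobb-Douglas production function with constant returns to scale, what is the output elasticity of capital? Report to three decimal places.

gY = gA + α·gK + (1−α)·gL, so gY − gA − gL = α(gK − gL).
5.49 − 3.2 − 0.23 = α × (5.5 − 0.23).
2.06 = 5.27 α, so α = 0.39089.

α = 0.391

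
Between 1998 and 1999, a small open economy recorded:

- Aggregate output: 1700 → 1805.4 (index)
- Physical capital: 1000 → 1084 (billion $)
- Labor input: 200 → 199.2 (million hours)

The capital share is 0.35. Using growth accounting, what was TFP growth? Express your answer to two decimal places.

Aggregate output growth = (1805.4 − 1700) / 1700 = 6.2%.
Physical capital growth = (1084 − 1000) / 1000 = 8.4%.
Labor input growth = (199.2 − 200) / 200 = -0.4%.
Labor's share = 1 − 0.35 = 0.65.
Physical capital: 0.35 × 8.4 = 2.94 pp.
Labor input: 0.65 × (-0.4) = -0.26 pp.
TFP growth = 6.2 − 2.68 = 3.52%.

TFP grew 3.52%.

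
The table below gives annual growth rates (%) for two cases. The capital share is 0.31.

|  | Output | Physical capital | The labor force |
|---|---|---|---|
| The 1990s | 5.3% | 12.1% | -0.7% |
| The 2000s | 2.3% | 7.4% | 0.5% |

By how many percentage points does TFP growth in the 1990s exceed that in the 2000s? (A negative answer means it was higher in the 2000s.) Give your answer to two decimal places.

Labor's share = 1 − 0.31 = 0.69.
The 1990s: TFP = 5.3 − 3.751 + 0.483 = 2.032%.
The 2000s: TFP = 2.3 − 2.294 − 0.345 = -0.339%.
Difference = 2.032 − (-0.339) = 2.371 pp.

2.37 percentage points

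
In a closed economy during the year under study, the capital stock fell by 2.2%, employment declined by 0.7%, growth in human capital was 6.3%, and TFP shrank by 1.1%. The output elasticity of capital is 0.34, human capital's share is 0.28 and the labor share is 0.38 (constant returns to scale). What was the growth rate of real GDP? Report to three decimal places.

Labor's share = 1 − 0.34 − 0.28 = 0.38.
The capital stock: 0.34 × (-2.2) = -0.748 pp.
Human capital: 0.28 × 6.3 = 1.764 pp.
Employment: 0.38 × (-0.7) = -0.266 pp.
Output growth = -1.1 + 0.75 = -0.35%.

-0.350%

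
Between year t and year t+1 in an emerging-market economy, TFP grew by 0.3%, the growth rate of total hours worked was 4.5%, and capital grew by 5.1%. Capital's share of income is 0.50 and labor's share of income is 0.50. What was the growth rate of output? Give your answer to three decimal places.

Labor's share = 1 − 0.5 = 0.5.
Capital: 0.5 × 5.1 = 2.55 pp.
Total hours worked: 0.5 × 4.5 = 2.25 pp.
Output growth = 0.3 + 4.8 = 5.1%.

5.100%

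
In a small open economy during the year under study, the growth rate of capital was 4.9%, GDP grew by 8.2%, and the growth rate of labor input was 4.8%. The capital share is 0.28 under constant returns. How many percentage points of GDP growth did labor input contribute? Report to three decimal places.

Labor's share = 1 − 0.28 = 0.72.
Contribution = share × growth = 0.72 × 4.8 = 3.456 pp.

3.456 percentage points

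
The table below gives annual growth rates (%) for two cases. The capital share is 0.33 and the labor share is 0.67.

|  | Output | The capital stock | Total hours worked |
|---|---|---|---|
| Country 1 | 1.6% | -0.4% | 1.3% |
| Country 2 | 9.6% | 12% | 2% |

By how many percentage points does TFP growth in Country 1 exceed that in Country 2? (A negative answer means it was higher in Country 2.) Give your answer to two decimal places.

-3.44 percentage points

Labor's share = 1 − 0.33 = 0.67.
Country 1: TFP = 1.6 + 0.132 − 0.871 = 0.861%.
Country 2: TFP = 9.6 − 3.96 − 1.34 = 4.3%.
Difference = 0.861 − (4.3) = -3.439 pp.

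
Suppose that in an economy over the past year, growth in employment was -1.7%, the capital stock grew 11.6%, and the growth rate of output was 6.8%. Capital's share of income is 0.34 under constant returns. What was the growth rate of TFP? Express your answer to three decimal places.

3.978%

Labor's share = 1 − 0.34 = 0.66.
The capital stock: 0.34 × 11.6 = 3.944 pp.
Employment: 0.66 × (-1.7) = -1.122 pp.
TFP growth = 6.8 − 2.822 = 3.978%.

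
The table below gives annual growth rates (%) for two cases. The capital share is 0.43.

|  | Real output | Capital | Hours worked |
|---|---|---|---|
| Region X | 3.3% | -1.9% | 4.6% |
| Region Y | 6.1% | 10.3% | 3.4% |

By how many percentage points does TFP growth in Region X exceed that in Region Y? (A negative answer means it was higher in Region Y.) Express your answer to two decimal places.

1.76 percentage points

Labor's share = 1 − 0.43 = 0.57.
Region X: TFP = 3.3 + 0.817 − 2.622 = 1.495%.
Region Y: TFP = 6.1 − 4.429 − 1.938 = -0.267%.
Difference = 1.495 − (-0.267) = 1.762 pp.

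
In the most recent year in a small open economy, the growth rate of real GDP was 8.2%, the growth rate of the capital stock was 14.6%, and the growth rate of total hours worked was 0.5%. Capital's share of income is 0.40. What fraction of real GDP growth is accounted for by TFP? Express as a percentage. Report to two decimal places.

25.12%

Labor's share = 1 − 0.4 = 0.6.
The capital stock: 0.4 × 14.6 = 5.84 pp.
Total hours worked: 0.6 × 0.5 = 0.3 pp.
TFP growth = 8.2 − 6.14 = 2.06%.
TFP share of growth = 2.06 / 8.2 × 100 = 25.122%.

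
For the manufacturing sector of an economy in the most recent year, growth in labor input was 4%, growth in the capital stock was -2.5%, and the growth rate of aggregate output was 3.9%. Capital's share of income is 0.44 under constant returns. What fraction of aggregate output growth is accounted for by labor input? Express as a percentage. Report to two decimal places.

Labor input accounted for 57.44% of growth.

Labor's share = 1 − 0.44 = 0.56.
Labor input contributed 0.56 × 4 = 2.24 pp.
Share of growth = 2.24 / 3.9 × 100 = 57.4359%.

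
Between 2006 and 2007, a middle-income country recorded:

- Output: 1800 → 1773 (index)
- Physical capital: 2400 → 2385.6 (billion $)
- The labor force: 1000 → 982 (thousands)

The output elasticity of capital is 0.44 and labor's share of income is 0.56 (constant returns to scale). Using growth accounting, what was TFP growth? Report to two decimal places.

-0.23%

Output growth = (1773 − 1800) / 1800 = -1.5%.
Physical capital growth = (2385.6 − 2400) / 2400 = -0.6%.
The labor force growth = (982 − 1000) / 1000 = -1.8%.
Labor's share = 1 − 0.44 = 0.56.
Physical capital: 0.44 × (-0.6) = -0.264 pp.
The labor force: 0.56 × (-1.8) = -1.008 pp.
TFP growth = -1.5 + 1.272 = -0.228%.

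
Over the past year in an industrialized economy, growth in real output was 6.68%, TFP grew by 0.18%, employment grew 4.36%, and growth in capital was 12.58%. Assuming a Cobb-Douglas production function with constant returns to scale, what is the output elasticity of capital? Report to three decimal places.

gY = gA + α·gK + (1−α)·gL, so gY − gA − gL = α(gK − gL).
6.68 − 0.18 − 4.36 = α × (12.58 − 4.36).
2.14 = 8.22 α, so α = 0.26034.

0.260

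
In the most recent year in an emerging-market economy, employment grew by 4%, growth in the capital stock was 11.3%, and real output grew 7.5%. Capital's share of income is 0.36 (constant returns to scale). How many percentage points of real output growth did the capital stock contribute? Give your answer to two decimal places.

4.07

Contribution = share × growth = 0.36 × 11.3 = 4.068 pp.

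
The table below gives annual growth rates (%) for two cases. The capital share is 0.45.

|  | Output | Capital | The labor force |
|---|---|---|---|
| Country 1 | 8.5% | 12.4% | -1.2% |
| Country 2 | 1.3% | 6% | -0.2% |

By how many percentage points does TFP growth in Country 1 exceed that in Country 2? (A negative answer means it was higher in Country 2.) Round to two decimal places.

4.87 percentage points

Labor's share = 1 − 0.45 = 0.55.
Country 1: TFP = 8.5 − 5.58 + 0.66 = 3.58%.
Country 2: TFP = 1.3 − 2.7 + 0.11 = -1.29%.
Difference = 3.58 − (-1.29) = 4.87 pp.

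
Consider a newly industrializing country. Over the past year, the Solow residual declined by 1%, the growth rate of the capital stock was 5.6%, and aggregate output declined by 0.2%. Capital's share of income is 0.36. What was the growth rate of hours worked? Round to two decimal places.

Labor's share = 1 − 0.36 = 0.64.
gY = gA + 0.36×5.6 + 0.64×g.
0.64×g = -0.2 + 1 − 2.016 = -1.216.
g = -1.216 / 0.64 = -1.9%.

-1.90%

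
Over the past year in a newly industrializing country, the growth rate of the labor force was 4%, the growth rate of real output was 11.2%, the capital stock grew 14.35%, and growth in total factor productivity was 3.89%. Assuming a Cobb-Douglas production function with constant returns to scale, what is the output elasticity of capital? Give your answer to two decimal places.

0.32

gY = gA + α·gK + (1−α)·gL, so gY − gA − gL = α(gK − gL).
11.2 − 3.89 − 4 = α × (14.35 − 4).
3.31 = 10.35 α, so α = 0.3198.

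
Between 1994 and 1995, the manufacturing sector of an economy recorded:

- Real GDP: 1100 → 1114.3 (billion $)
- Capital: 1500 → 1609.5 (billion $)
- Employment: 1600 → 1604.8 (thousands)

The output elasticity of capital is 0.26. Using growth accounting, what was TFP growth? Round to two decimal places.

-0.82%

Real GDP growth = (1114.3 − 1100) / 1100 = 1.3%.
Capital growth = (1609.5 − 1500) / 1500 = 7.3%.
Employment growth = (1604.8 − 1600) / 1600 = 0.3%.
Labor's share = 1 − 0.26 = 0.74.
Capital: 0.26 × 7.3 = 1.898 pp.
Employment: 0.74 × 0.3 = 0.222 pp.
TFP growth = 1.3 − 2.12 = -0.82%.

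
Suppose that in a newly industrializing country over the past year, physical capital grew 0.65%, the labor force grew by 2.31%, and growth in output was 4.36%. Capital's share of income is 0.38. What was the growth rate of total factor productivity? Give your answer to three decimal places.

Labor's share = 1 − 0.38 = 0.62.
Physical capital: 0.38 × 0.65 = 0.247 pp.
The labor force: 0.62 × 2.31 = 1.4322 pp.
TFP growth = 4.36 − 1.6792 = 2.6808%.

Total factor productivity grew 2.681%.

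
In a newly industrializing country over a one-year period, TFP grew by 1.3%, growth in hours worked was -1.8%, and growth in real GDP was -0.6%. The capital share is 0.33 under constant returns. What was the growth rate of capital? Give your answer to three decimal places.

-2.103%

Labor's share = 1 − 0.33 = 0.67.
gY = gA + 0.67×(-1.8) + 0.33×g.
0.33×g = -0.6 − 1.3 + 1.206 = -0.694.
g = -0.694 / 0.33 = -2.10303%.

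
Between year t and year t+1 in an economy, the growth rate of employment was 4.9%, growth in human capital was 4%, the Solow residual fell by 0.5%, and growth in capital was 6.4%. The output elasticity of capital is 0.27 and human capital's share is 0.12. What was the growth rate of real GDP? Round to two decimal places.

Labor's share = 1 − 0.27 − 0.12 = 0.61.
Capital: 0.27 × 6.4 = 1.728 pp.
Human capital: 0.12 × 4 = 0.48 pp.
Employment: 0.61 × 4.9 = 2.989 pp.
Output growth = -0.5 + 5.197 = 4.697%.

4.70%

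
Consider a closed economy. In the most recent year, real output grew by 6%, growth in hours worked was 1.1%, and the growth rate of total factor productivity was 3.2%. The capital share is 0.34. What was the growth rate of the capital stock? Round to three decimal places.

Labor's share = 1 − 0.34 = 0.66.
gY = gA + 0.66×1.1 + 0.34×g.
0.34×g = 6 − 3.2 − 0.726 = 2.074.
g = 2.074 / 0.34 = 6.1%.

The capital stock growth was 6.100%.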